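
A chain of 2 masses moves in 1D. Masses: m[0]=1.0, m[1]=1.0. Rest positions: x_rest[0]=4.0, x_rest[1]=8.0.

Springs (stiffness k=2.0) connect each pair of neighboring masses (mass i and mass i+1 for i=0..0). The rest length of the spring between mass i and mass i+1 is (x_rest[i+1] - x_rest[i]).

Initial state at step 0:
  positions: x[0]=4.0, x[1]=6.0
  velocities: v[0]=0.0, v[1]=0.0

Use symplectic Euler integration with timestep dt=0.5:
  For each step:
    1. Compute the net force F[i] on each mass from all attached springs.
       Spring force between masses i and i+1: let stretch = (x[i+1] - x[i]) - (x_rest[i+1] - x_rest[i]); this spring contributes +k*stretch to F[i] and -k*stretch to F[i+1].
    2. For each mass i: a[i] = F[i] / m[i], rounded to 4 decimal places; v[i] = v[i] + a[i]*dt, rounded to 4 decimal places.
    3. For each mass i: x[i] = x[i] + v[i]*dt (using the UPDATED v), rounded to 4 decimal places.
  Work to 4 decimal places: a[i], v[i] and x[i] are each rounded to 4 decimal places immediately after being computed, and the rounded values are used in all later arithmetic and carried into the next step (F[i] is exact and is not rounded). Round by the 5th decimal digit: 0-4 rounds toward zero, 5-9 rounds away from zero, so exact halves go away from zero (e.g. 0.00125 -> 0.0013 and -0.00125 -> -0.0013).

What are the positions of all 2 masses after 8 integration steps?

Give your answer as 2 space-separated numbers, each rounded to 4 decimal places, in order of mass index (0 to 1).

Answer: 2.0000 8.0000

Derivation:
Step 0: x=[4.0000 6.0000] v=[0.0000 0.0000]
Step 1: x=[3.0000 7.0000] v=[-2.0000 2.0000]
Step 2: x=[2.0000 8.0000] v=[-2.0000 2.0000]
Step 3: x=[2.0000 8.0000] v=[0.0000 0.0000]
Step 4: x=[3.0000 7.0000] v=[2.0000 -2.0000]
Step 5: x=[4.0000 6.0000] v=[2.0000 -2.0000]
Step 6: x=[4.0000 6.0000] v=[0.0000 0.0000]
Step 7: x=[3.0000 7.0000] v=[-2.0000 2.0000]
Step 8: x=[2.0000 8.0000] v=[-2.0000 2.0000]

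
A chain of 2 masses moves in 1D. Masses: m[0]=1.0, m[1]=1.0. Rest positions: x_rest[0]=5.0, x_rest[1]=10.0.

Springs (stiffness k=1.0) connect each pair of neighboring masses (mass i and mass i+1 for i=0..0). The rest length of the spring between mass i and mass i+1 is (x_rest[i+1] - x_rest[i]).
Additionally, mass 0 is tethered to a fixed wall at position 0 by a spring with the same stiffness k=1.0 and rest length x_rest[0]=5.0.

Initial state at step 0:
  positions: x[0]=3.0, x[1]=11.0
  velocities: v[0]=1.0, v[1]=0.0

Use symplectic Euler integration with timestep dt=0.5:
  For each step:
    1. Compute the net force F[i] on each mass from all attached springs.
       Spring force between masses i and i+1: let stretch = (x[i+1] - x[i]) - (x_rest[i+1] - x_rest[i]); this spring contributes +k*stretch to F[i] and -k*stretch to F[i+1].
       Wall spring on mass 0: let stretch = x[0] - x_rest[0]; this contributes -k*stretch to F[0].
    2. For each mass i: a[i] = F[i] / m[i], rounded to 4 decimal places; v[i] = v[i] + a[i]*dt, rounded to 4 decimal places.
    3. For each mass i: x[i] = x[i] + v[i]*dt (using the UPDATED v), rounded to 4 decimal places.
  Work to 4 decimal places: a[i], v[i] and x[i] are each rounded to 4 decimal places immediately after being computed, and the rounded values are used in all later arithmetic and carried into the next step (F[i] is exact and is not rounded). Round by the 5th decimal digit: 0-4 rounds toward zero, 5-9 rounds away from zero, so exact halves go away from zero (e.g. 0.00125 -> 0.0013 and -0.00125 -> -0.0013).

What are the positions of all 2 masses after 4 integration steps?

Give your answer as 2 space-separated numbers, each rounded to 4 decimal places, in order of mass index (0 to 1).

Answer: 7.0195 9.6680

Derivation:
Step 0: x=[3.0000 11.0000] v=[1.0000 0.0000]
Step 1: x=[4.7500 10.2500] v=[3.5000 -1.5000]
Step 2: x=[6.6875 9.3750] v=[3.8750 -1.7500]
Step 3: x=[7.6250 9.0781] v=[1.8750 -0.5938]
Step 4: x=[7.0195 9.6680] v=[-1.2110 1.1797]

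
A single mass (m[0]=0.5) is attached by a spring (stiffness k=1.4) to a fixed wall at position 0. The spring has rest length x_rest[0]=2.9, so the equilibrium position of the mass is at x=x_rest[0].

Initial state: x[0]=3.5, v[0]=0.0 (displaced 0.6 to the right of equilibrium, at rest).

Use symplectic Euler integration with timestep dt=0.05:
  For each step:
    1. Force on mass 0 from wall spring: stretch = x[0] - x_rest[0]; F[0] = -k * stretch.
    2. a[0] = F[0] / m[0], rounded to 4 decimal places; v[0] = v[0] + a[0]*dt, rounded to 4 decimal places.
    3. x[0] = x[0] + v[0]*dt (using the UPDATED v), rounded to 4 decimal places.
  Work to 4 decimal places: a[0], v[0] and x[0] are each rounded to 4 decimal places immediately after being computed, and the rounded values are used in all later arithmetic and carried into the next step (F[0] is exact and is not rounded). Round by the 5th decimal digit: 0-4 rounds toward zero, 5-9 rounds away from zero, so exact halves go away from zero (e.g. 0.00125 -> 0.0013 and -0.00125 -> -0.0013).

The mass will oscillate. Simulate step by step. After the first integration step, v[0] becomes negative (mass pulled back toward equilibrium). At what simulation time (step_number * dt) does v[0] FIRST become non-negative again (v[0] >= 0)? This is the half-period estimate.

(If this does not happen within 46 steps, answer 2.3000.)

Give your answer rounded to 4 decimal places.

Step 0: x=[3.5000] v=[0.0000]
Step 1: x=[3.4958] v=[-0.0840]
Step 2: x=[3.4874] v=[-0.1674]
Step 3: x=[3.4749] v=[-0.2496]
Step 4: x=[3.4584] v=[-0.3301]
Step 5: x=[3.4380] v=[-0.4083]
Step 6: x=[3.4138] v=[-0.4836]
Step 7: x=[3.3860] v=[-0.5555]
Step 8: x=[3.3548] v=[-0.6235]
Step 9: x=[3.3204] v=[-0.6872]
Step 10: x=[3.2831] v=[-0.7461]
Step 11: x=[3.2431] v=[-0.7997]
Step 12: x=[3.2007] v=[-0.8477]
Step 13: x=[3.1562] v=[-0.8898]
Step 14: x=[3.1099] v=[-0.9257]
Step 15: x=[3.0621] v=[-0.9551]
Step 16: x=[3.0132] v=[-0.9778]
Step 17: x=[2.9635] v=[-0.9937]
Step 18: x=[2.9134] v=[-1.0026]
Step 19: x=[2.8632] v=[-1.0045]
Step 20: x=[2.8132] v=[-0.9994]
Step 21: x=[2.7638] v=[-0.9873]
Step 22: x=[2.7154] v=[-0.9682]
Step 23: x=[2.6683] v=[-0.9424]
Step 24: x=[2.6228] v=[-0.9100]
Step 25: x=[2.5792] v=[-0.8712]
Step 26: x=[2.5379] v=[-0.8263]
Step 27: x=[2.4991] v=[-0.7756]
Step 28: x=[2.4631] v=[-0.7195]
Step 29: x=[2.4302] v=[-0.6583]
Step 30: x=[2.4006] v=[-0.5925]
Step 31: x=[2.3745] v=[-0.5226]
Step 32: x=[2.3521] v=[-0.4490]
Step 33: x=[2.3335] v=[-0.3723]
Step 34: x=[2.3189] v=[-0.2930]
Step 35: x=[2.3083] v=[-0.2116]
Step 36: x=[2.3019] v=[-0.1288]
Step 37: x=[2.2996] v=[-0.0451]
Step 38: x=[2.3016] v=[0.0390]
First v>=0 after going negative at step 38, time=1.9000

Answer: 1.9000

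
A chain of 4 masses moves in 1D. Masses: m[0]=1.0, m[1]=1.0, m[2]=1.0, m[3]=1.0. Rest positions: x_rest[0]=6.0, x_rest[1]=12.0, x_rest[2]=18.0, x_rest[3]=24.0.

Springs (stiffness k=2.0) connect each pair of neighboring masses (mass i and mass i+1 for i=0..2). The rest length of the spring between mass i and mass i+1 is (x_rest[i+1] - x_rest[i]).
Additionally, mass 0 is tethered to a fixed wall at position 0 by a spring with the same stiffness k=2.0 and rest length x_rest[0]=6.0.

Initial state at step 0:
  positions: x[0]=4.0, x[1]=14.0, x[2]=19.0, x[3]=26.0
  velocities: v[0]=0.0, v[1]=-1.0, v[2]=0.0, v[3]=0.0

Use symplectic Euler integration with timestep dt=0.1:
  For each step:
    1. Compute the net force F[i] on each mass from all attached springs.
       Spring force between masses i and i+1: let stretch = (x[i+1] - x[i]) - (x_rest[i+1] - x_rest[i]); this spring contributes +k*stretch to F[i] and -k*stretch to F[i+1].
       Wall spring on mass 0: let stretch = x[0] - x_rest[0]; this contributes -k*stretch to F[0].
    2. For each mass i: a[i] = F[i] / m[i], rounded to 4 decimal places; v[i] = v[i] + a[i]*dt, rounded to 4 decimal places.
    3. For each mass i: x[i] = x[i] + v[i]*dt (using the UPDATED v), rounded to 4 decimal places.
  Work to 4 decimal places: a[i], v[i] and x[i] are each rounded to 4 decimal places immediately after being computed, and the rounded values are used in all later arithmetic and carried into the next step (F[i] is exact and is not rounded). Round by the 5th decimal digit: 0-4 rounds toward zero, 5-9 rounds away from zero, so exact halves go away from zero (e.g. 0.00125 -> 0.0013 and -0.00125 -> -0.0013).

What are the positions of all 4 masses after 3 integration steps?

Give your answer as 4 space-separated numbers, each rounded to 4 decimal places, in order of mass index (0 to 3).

Answer: 4.6786 13.1513 19.2125 25.8859

Derivation:
Step 0: x=[4.0000 14.0000 19.0000 26.0000] v=[0.0000 -1.0000 0.0000 0.0000]
Step 1: x=[4.1200 13.8000 19.0400 25.9800] v=[1.2000 -2.0000 0.4000 -0.2000]
Step 2: x=[4.3512 13.5112 19.1140 25.9412] v=[2.3120 -2.8880 0.7400 -0.3880]
Step 3: x=[4.6786 13.1513 19.2125 25.8859] v=[3.2738 -3.5994 0.9849 -0.5534]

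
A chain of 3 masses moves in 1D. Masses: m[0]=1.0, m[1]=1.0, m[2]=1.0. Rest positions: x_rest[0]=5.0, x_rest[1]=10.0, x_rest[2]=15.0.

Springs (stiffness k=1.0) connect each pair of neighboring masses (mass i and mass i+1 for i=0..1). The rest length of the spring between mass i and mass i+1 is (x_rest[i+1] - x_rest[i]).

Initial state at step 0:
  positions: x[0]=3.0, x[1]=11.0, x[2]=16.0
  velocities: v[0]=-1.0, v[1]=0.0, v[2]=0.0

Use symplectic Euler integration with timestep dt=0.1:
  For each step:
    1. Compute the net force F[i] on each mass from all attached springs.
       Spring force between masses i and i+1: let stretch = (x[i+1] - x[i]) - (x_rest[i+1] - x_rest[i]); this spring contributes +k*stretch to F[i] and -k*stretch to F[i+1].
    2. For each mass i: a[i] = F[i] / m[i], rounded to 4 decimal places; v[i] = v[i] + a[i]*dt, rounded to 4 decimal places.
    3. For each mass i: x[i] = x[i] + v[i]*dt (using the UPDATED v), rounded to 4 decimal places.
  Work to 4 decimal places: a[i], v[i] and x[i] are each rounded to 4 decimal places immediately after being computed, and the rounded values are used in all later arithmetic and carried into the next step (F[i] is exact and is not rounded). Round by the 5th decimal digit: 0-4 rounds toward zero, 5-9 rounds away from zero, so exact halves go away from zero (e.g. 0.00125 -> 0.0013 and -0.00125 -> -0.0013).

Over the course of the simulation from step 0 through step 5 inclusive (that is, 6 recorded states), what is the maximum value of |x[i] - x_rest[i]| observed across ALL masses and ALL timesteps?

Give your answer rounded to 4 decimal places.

Step 0: x=[3.0000 11.0000 16.0000] v=[-1.0000 0.0000 0.0000]
Step 1: x=[2.9300 10.9700 16.0000] v=[-0.7000 -0.3000 0.0000]
Step 2: x=[2.8904 10.9099 15.9997] v=[-0.3960 -0.6010 -0.0030]
Step 3: x=[2.8810 10.8205 15.9985] v=[-0.0941 -0.8940 -0.0120]
Step 4: x=[2.9010 10.7035 15.9955] v=[0.1999 -1.1702 -0.0298]
Step 5: x=[2.9490 10.5614 15.9896] v=[0.4802 -1.4213 -0.0590]
Max displacement = 2.1190

Answer: 2.1190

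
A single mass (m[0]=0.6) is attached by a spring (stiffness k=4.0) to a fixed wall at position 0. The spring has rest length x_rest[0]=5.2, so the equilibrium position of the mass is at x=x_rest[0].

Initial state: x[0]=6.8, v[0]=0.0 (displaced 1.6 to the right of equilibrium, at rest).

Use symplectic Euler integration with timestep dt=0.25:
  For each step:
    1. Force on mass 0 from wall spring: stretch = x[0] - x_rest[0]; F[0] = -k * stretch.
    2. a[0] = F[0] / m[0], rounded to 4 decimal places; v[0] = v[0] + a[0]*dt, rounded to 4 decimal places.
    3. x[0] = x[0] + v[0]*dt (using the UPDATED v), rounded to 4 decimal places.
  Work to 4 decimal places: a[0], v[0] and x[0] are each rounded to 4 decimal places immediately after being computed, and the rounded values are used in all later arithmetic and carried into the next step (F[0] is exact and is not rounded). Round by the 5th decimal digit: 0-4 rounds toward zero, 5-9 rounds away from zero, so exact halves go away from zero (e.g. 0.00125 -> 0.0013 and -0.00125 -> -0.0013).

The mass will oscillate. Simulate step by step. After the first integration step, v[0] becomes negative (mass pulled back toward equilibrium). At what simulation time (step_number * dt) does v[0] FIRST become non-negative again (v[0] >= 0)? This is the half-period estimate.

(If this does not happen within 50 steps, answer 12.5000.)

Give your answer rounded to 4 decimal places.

Answer: 1.2500

Derivation:
Step 0: x=[6.8000] v=[0.0000]
Step 1: x=[6.1333] v=[-2.6667]
Step 2: x=[5.0778] v=[-4.2222]
Step 3: x=[4.0732] v=[-4.0185]
Step 4: x=[3.5381] v=[-2.1405]
Step 5: x=[3.6954] v=[0.6293]
First v>=0 after going negative at step 5, time=1.2500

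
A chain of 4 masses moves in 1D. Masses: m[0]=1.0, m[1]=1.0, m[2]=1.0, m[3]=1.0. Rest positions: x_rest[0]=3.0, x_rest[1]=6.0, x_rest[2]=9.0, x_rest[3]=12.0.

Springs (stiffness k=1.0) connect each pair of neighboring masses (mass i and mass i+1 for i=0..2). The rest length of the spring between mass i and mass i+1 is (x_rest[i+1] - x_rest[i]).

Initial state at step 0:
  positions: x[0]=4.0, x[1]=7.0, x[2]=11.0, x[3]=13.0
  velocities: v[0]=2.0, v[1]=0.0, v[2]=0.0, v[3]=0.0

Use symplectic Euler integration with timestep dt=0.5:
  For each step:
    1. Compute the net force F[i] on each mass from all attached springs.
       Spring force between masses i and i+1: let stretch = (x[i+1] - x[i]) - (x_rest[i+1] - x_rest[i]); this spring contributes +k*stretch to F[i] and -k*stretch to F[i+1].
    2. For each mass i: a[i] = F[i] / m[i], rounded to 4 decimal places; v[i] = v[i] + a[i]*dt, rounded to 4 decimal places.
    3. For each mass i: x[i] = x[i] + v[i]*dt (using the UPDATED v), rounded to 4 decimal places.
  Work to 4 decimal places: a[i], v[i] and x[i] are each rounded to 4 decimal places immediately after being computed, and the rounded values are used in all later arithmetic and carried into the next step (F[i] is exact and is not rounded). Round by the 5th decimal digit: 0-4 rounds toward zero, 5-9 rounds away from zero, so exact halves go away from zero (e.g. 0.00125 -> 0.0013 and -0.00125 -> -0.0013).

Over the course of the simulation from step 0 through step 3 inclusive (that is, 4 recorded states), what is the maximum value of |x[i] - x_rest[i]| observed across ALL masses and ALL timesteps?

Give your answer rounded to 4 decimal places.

Answer: 3.3594

Derivation:
Step 0: x=[4.0000 7.0000 11.0000 13.0000] v=[2.0000 0.0000 0.0000 0.0000]
Step 1: x=[5.0000 7.2500 10.5000 13.2500] v=[2.0000 0.5000 -1.0000 0.5000]
Step 2: x=[5.8125 7.7500 9.8750 13.5625] v=[1.6250 1.0000 -1.2500 0.6250]
Step 3: x=[6.3594 8.2969 9.6406 13.7032] v=[1.0938 1.0938 -0.4688 0.2813]
Max displacement = 3.3594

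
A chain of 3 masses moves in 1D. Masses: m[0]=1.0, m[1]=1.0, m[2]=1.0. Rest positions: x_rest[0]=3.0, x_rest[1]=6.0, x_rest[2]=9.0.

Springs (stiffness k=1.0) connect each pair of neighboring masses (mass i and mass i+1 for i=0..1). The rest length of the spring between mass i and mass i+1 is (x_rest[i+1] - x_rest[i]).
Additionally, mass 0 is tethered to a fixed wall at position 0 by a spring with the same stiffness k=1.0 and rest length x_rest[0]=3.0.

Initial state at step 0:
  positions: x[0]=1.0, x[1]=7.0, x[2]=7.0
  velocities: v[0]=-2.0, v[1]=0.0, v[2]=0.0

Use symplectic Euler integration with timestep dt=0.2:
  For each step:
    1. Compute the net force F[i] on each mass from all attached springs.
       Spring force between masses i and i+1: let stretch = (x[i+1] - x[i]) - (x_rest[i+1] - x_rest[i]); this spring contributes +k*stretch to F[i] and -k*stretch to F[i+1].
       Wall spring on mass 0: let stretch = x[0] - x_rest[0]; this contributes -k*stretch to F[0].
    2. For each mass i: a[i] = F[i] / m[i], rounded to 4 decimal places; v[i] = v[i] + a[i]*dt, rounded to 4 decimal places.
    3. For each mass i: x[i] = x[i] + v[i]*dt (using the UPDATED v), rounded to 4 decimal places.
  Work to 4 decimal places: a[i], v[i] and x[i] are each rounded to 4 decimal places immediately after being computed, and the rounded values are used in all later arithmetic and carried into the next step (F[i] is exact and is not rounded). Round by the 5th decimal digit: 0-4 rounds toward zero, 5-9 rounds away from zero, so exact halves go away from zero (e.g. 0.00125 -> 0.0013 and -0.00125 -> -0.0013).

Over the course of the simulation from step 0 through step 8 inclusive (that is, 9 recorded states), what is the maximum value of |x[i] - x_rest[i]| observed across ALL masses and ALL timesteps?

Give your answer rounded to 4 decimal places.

Answer: 3.4009

Derivation:
Step 0: x=[1.0000 7.0000 7.0000] v=[-2.0000 0.0000 0.0000]
Step 1: x=[0.8000 6.7600 7.1200] v=[-1.0000 -1.2000 0.6000]
Step 2: x=[0.8064 6.2960 7.3456] v=[0.0320 -2.3200 1.1280]
Step 3: x=[1.0001 5.6544 7.6492] v=[0.9686 -3.2080 1.5181]
Step 4: x=[1.3400 4.9064 7.9930] v=[1.6994 -3.7399 1.7191]
Step 5: x=[1.7689 4.1392 8.3334] v=[2.1447 -3.8359 1.7018]
Step 6: x=[2.2219 3.4450 8.6260] v=[2.2650 -3.4711 1.4630]
Step 7: x=[2.6349 2.9091 8.8314] v=[2.0652 -2.6795 1.0268]
Step 8: x=[2.9535 2.5991 8.9199] v=[1.5931 -1.5499 0.4423]
Max displacement = 3.4009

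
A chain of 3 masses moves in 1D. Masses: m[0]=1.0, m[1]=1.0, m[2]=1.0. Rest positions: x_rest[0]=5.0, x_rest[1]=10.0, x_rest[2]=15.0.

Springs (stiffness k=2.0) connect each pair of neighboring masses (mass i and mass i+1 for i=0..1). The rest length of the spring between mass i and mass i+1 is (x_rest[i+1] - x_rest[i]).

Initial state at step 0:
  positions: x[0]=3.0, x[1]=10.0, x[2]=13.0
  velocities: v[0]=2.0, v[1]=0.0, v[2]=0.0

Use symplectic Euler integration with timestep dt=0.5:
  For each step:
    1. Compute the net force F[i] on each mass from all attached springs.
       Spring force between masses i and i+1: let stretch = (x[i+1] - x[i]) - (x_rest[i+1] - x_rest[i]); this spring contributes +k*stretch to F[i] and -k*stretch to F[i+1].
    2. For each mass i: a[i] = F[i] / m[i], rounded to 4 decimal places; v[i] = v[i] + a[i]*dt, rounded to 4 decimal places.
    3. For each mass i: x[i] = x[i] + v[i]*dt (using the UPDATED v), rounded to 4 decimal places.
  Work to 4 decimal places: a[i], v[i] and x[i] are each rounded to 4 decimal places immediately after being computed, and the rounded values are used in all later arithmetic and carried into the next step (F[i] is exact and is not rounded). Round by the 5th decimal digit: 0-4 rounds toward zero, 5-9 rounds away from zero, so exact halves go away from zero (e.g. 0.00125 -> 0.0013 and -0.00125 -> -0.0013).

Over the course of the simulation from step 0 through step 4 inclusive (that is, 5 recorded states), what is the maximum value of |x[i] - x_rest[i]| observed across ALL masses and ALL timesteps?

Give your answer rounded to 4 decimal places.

Step 0: x=[3.0000 10.0000 13.0000] v=[2.0000 0.0000 0.0000]
Step 1: x=[5.0000 8.0000 14.0000] v=[4.0000 -4.0000 2.0000]
Step 2: x=[6.0000 7.5000 14.5000] v=[2.0000 -1.0000 1.0000]
Step 3: x=[5.2500 9.7500 14.0000] v=[-1.5000 4.5000 -1.0000]
Step 4: x=[4.2500 11.8750 13.8750] v=[-2.0000 4.2500 -0.2500]
Max displacement = 2.5000

Answer: 2.5000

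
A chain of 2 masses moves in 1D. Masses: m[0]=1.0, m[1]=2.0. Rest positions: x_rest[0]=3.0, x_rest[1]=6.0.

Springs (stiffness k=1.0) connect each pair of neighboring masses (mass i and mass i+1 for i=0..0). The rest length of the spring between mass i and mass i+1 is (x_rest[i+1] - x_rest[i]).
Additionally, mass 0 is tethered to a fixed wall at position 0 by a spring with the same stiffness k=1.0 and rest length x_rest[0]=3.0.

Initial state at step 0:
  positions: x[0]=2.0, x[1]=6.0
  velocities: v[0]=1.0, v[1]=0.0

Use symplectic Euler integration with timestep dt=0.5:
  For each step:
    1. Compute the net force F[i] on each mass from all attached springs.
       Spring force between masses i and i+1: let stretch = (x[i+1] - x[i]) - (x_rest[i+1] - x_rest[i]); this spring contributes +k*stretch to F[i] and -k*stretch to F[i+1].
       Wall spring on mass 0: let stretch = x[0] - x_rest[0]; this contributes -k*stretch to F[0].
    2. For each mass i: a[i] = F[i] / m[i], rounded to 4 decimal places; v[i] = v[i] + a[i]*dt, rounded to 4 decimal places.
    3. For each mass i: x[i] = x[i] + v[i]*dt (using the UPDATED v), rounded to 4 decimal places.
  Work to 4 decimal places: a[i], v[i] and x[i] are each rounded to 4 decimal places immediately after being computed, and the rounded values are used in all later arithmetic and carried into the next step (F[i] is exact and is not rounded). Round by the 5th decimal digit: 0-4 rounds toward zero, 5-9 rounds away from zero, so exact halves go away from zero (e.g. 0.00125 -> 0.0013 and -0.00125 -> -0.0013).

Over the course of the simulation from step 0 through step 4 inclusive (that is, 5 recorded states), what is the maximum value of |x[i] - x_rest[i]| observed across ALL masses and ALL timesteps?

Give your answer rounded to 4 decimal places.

Answer: 1.3946

Derivation:
Step 0: x=[2.0000 6.0000] v=[1.0000 0.0000]
Step 1: x=[3.0000 5.8750] v=[2.0000 -0.2500]
Step 2: x=[3.9688 5.7656] v=[1.9375 -0.2188]
Step 3: x=[4.3946 5.8066] v=[0.8515 0.0820]
Step 4: x=[4.0747 6.0461] v=[-0.6398 0.4790]
Max displacement = 1.3946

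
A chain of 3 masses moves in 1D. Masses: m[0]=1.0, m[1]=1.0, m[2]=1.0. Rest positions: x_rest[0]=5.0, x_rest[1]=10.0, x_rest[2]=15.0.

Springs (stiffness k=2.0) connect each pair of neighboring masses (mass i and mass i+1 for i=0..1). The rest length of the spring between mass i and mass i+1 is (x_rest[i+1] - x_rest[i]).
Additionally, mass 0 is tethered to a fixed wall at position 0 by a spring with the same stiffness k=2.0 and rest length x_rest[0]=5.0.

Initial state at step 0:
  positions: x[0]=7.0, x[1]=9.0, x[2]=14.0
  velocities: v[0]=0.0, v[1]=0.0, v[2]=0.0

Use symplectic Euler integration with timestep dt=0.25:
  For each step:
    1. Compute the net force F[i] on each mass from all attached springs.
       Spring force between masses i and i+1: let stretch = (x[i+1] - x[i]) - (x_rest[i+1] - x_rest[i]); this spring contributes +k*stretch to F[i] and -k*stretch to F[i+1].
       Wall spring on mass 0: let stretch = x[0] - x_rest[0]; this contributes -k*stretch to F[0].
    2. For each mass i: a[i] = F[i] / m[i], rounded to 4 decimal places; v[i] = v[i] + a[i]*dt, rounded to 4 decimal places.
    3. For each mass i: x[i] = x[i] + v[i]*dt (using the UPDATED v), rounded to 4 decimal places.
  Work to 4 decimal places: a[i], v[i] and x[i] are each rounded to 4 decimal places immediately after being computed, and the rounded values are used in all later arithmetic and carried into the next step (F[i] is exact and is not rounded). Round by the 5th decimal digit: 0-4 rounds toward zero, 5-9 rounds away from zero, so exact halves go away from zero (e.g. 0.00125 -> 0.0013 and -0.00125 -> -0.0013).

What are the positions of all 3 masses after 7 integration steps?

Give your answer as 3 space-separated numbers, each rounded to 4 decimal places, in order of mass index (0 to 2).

Answer: 3.7766 9.0901 15.9271

Derivation:
Step 0: x=[7.0000 9.0000 14.0000] v=[0.0000 0.0000 0.0000]
Step 1: x=[6.3750 9.3750 14.0000] v=[-2.5000 1.5000 0.0000]
Step 2: x=[5.3281 9.9531 14.0469] v=[-4.1875 2.3125 0.1875]
Step 3: x=[4.1933 10.4648 14.2071] v=[-4.5391 2.0469 0.6406]
Step 4: x=[3.3183 10.6604 14.5245] v=[-3.5000 0.7823 1.2695]
Step 5: x=[2.9463 10.4212 14.9839] v=[-1.4881 -0.9567 1.8375]
Step 6: x=[3.1404 9.8180 15.4980] v=[0.7762 -2.4128 2.0562]
Step 7: x=[3.7766 9.0901 15.9271] v=[2.5448 -2.9116 1.7162]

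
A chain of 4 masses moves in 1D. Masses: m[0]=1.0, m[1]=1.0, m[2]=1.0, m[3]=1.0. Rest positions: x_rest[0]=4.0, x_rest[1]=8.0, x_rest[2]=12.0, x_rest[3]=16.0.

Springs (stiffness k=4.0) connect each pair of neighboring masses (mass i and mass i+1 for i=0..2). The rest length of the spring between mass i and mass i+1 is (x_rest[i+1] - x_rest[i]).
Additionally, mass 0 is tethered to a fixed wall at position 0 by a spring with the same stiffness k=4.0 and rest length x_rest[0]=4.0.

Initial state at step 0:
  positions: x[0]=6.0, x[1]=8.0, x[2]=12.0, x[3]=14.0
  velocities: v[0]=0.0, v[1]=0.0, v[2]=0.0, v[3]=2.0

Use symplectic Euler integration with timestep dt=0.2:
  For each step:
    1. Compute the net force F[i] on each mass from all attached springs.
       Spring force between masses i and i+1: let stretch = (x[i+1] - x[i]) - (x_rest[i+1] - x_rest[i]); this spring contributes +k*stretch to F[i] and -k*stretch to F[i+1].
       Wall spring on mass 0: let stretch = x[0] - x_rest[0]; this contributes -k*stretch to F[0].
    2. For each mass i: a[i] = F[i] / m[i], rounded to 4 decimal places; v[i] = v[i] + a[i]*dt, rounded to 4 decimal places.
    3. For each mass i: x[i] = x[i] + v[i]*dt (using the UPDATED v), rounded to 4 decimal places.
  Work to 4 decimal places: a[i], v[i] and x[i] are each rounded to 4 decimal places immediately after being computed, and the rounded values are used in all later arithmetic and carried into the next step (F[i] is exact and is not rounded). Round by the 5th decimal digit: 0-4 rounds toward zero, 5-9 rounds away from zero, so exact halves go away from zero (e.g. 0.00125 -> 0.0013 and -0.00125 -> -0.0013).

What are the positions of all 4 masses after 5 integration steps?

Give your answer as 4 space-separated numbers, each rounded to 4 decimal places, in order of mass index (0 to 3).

Answer: 2.4739 7.6011 12.2800 17.4487

Derivation:
Step 0: x=[6.0000 8.0000 12.0000 14.0000] v=[0.0000 0.0000 0.0000 2.0000]
Step 1: x=[5.3600 8.3200 11.6800 14.7200] v=[-3.2000 1.6000 -1.6000 3.6000]
Step 2: x=[4.3360 8.7040 11.3088 15.5936] v=[-5.1200 1.9200 -1.8560 4.3680]
Step 3: x=[3.3171 8.8059 11.2064 16.4216] v=[-5.0944 0.5094 -0.5120 4.1402]
Step 4: x=[2.6457 8.4137 11.5544 17.0552] v=[-3.3570 -1.9612 1.7398 3.1680]
Step 5: x=[2.4739 7.6011 12.2800 17.4487] v=[-0.8592 -4.0630 3.6279 1.9674]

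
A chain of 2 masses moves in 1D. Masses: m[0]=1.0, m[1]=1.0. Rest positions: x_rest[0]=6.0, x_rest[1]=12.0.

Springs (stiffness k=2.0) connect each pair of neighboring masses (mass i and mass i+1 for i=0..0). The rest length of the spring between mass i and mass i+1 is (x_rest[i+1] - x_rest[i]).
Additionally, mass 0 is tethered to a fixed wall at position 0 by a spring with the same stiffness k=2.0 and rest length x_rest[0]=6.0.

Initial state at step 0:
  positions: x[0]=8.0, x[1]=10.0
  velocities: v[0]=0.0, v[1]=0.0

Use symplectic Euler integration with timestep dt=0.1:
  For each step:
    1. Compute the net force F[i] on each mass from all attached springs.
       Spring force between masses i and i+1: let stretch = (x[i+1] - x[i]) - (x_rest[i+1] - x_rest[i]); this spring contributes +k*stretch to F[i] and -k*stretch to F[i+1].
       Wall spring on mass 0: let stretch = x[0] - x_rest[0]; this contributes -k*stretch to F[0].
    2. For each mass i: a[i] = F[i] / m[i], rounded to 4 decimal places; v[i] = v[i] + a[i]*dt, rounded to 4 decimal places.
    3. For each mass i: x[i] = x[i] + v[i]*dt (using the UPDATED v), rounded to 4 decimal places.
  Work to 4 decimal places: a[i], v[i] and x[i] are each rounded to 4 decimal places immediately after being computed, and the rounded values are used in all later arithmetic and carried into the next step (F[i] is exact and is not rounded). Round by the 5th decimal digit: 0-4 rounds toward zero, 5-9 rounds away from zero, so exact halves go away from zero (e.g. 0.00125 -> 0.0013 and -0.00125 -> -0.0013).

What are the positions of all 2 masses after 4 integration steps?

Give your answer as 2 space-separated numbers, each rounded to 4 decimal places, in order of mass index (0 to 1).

Answer: 6.8937 10.7414

Derivation:
Step 0: x=[8.0000 10.0000] v=[0.0000 0.0000]
Step 1: x=[7.8800 10.0800] v=[-1.2000 0.8000]
Step 2: x=[7.6464 10.2360] v=[-2.3360 1.5600]
Step 3: x=[7.3117 10.4602] v=[-3.3474 2.2421]
Step 4: x=[6.8937 10.7414] v=[-4.1800 2.8124]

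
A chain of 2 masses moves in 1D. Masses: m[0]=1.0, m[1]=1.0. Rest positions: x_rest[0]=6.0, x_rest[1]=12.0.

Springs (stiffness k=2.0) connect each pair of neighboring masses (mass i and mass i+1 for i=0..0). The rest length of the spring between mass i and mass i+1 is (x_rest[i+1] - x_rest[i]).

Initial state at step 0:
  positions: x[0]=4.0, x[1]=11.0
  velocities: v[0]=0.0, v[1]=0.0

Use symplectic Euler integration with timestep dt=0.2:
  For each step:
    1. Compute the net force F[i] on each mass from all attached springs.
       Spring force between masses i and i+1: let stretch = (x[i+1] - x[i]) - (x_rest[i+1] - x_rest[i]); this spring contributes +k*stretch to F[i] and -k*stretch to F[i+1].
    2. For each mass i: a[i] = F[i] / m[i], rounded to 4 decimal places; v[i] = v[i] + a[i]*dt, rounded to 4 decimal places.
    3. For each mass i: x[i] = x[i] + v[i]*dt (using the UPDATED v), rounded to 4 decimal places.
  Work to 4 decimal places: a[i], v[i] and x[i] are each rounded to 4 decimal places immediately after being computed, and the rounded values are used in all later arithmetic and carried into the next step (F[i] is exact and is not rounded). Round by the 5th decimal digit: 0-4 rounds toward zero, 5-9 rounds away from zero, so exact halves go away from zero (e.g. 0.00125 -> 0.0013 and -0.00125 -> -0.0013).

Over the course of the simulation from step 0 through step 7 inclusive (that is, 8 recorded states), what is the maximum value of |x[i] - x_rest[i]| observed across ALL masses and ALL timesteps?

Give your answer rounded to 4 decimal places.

Answer: 2.0065

Derivation:
Step 0: x=[4.0000 11.0000] v=[0.0000 0.0000]
Step 1: x=[4.0800 10.9200] v=[0.4000 -0.4000]
Step 2: x=[4.2272 10.7728] v=[0.7360 -0.7360]
Step 3: x=[4.4180 10.5820] v=[0.9542 -0.9542]
Step 4: x=[4.6220 10.3780] v=[1.0198 -1.0198]
Step 5: x=[4.8064 10.1936] v=[0.9222 -0.9222]
Step 6: x=[4.9418 10.0582] v=[0.6771 -0.6771]
Step 7: x=[5.0065 9.9935] v=[0.3237 -0.3237]
Max displacement = 2.0065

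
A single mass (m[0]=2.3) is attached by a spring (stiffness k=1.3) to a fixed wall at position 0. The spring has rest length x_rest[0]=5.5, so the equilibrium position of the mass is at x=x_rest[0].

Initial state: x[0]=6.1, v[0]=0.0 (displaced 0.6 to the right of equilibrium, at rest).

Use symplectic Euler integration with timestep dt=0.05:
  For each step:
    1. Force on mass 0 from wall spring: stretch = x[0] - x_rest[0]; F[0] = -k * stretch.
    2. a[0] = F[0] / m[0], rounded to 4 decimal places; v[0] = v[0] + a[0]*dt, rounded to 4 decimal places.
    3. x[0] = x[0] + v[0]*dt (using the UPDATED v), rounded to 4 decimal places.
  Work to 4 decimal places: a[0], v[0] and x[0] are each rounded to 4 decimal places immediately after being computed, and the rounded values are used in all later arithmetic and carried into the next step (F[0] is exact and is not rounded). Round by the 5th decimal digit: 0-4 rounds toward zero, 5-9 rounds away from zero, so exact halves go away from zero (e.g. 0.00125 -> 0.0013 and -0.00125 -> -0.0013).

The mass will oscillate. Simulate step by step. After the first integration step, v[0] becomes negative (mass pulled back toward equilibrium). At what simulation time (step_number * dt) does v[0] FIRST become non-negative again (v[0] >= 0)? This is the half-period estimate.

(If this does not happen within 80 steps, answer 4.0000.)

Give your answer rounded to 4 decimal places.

Answer: 4.0000

Derivation:
Step 0: x=[6.1000] v=[0.0000]
Step 1: x=[6.0992] v=[-0.0170]
Step 2: x=[6.0975] v=[-0.0339]
Step 3: x=[6.0950] v=[-0.0508]
Step 4: x=[6.0916] v=[-0.0676]
Step 5: x=[6.0874] v=[-0.0843]
Step 6: x=[6.0824] v=[-0.1009]
Step 7: x=[6.0765] v=[-0.1174]
Step 8: x=[6.0698] v=[-0.1337]
Step 9: x=[6.0623] v=[-0.1498]
Step 10: x=[6.0540] v=[-0.1657]
Step 11: x=[6.0449] v=[-0.1814]
Step 12: x=[6.0351] v=[-0.1968]
Step 13: x=[6.0245] v=[-0.2119]
Step 14: x=[6.0132] v=[-0.2267]
Step 15: x=[6.0011] v=[-0.2412]
Step 16: x=[5.9883] v=[-0.2554]
Step 17: x=[5.9748] v=[-0.2692]
Step 18: x=[5.9607] v=[-0.2826]
Step 19: x=[5.9459] v=[-0.2956]
Step 20: x=[5.9305] v=[-0.3082]
Step 21: x=[5.9145] v=[-0.3204]
Step 22: x=[5.8979] v=[-0.3321]
Step 23: x=[5.8807] v=[-0.3433]
Step 24: x=[5.8630] v=[-0.3541]
Step 25: x=[5.8448] v=[-0.3644]
Step 26: x=[5.8261] v=[-0.3741]
Step 27: x=[5.8069] v=[-0.3833]
Step 28: x=[5.7873] v=[-0.3920]
Step 29: x=[5.7673] v=[-0.4001]
Step 30: x=[5.7469] v=[-0.4077]
Step 31: x=[5.7262] v=[-0.4147]
Step 32: x=[5.7051] v=[-0.4211]
Step 33: x=[5.6838] v=[-0.4269]
Step 34: x=[5.6622] v=[-0.4321]
Step 35: x=[5.6404] v=[-0.4367]
Step 36: x=[5.6184] v=[-0.4407]
Step 37: x=[5.5962] v=[-0.4440]
Step 38: x=[5.5739] v=[-0.4467]
Step 39: x=[5.5515] v=[-0.4488]
Step 40: x=[5.5290] v=[-0.4503]
Step 41: x=[5.5064] v=[-0.4511]
Step 42: x=[5.4838] v=[-0.4513]
Step 43: x=[5.4613] v=[-0.4508]
Step 44: x=[5.4388] v=[-0.4497]
Step 45: x=[5.4164] v=[-0.4480]
Step 46: x=[5.3941] v=[-0.4456]
Step 47: x=[5.3720] v=[-0.4426]
Step 48: x=[5.3501] v=[-0.4390]
Step 49: x=[5.3284] v=[-0.4348]
Step 50: x=[5.3069] v=[-0.4300]
Step 51: x=[5.2857] v=[-0.4245]
Step 52: x=[5.2648] v=[-0.4184]
Step 53: x=[5.2442] v=[-0.4118]
Step 54: x=[5.2240] v=[-0.4046]
Step 55: x=[5.2042] v=[-0.3968]
Step 56: x=[5.1848] v=[-0.3884]
Step 57: x=[5.1658] v=[-0.3795]
Step 58: x=[5.1473] v=[-0.3701]
Step 59: x=[5.1293] v=[-0.3601]
Step 60: x=[5.1118] v=[-0.3496]
Step 61: x=[5.0949] v=[-0.3386]
Step 62: x=[5.0785] v=[-0.3272]
Step 63: x=[5.0627] v=[-0.3153]
Step 64: x=[5.0476] v=[-0.3029]
Step 65: x=[5.0331] v=[-0.2901]
Step 66: x=[5.0193] v=[-0.2769]
Step 67: x=[5.0061] v=[-0.2633]
Step 68: x=[4.9936] v=[-0.2493]
Step 69: x=[4.9819] v=[-0.2350]
Step 70: x=[4.9709] v=[-0.2204]
Step 71: x=[4.9606] v=[-0.2054]
Step 72: x=[4.9511] v=[-0.1902]
Step 73: x=[4.9424] v=[-0.1747]
Step 74: x=[4.9345] v=[-0.1589]
Step 75: x=[4.9274] v=[-0.1429]
Step 76: x=[4.9211] v=[-0.1267]
Step 77: x=[4.9156] v=[-0.1103]
Step 78: x=[4.9109] v=[-0.0938]
Step 79: x=[4.9070] v=[-0.0772]
Step 80: x=[4.9040] v=[-0.0604]
v[0] did not become non-negative within 80 steps; using fallback time=4.0000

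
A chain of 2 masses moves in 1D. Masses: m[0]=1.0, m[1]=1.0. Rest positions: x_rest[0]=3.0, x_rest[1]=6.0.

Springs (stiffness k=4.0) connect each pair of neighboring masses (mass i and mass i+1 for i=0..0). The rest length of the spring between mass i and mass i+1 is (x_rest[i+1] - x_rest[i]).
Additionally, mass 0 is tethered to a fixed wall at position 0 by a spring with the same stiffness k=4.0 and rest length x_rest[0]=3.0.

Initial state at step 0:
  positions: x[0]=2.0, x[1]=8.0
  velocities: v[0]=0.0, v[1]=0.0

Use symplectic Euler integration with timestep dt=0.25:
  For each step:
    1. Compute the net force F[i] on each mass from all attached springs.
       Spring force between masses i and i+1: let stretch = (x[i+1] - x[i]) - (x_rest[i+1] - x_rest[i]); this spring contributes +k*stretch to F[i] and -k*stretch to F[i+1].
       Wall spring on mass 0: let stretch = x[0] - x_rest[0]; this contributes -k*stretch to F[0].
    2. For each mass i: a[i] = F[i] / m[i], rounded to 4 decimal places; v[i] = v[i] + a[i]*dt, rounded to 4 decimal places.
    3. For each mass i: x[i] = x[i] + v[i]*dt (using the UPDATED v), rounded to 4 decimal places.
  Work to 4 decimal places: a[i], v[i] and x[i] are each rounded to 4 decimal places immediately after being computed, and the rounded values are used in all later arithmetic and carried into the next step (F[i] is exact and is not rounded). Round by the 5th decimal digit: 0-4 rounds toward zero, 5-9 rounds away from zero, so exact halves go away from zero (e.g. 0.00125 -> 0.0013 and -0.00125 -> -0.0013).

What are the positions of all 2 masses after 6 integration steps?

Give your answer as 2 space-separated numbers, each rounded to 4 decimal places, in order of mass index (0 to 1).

Step 0: x=[2.0000 8.0000] v=[0.0000 0.0000]
Step 1: x=[3.0000 7.2500] v=[4.0000 -3.0000]
Step 2: x=[4.3125 6.1875] v=[5.2500 -4.2500]
Step 3: x=[5.0156 5.4063] v=[2.8125 -3.1250]
Step 4: x=[4.5625 5.2774] v=[-1.8124 -0.5157]
Step 5: x=[3.1475 5.7198] v=[-5.6600 1.7694]
Step 6: x=[1.5887 6.2691] v=[-6.2352 2.1971]

Answer: 1.5887 6.2691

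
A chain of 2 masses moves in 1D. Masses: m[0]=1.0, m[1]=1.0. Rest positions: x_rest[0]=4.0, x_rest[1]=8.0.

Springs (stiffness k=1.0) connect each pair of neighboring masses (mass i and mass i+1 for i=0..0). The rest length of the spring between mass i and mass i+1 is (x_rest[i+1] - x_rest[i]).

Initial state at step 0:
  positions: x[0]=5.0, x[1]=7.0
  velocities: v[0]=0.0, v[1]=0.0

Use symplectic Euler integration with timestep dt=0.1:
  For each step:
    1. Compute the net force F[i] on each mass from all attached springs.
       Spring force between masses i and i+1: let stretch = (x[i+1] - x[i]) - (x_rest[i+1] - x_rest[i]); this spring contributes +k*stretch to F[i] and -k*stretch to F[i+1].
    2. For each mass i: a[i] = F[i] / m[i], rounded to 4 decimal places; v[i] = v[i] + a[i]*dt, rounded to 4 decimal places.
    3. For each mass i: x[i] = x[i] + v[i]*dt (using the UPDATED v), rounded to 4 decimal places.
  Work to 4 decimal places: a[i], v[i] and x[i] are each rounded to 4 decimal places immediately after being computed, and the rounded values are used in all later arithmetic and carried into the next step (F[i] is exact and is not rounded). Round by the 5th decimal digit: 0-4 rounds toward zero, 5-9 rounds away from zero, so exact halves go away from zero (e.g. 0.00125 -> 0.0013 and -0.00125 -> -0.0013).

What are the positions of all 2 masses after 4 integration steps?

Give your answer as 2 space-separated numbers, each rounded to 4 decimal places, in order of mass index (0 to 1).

Step 0: x=[5.0000 7.0000] v=[0.0000 0.0000]
Step 1: x=[4.9800 7.0200] v=[-0.2000 0.2000]
Step 2: x=[4.9404 7.0596] v=[-0.3960 0.3960]
Step 3: x=[4.8820 7.1180] v=[-0.5841 0.5841]
Step 4: x=[4.8060 7.1941] v=[-0.7605 0.7605]

Answer: 4.8060 7.1941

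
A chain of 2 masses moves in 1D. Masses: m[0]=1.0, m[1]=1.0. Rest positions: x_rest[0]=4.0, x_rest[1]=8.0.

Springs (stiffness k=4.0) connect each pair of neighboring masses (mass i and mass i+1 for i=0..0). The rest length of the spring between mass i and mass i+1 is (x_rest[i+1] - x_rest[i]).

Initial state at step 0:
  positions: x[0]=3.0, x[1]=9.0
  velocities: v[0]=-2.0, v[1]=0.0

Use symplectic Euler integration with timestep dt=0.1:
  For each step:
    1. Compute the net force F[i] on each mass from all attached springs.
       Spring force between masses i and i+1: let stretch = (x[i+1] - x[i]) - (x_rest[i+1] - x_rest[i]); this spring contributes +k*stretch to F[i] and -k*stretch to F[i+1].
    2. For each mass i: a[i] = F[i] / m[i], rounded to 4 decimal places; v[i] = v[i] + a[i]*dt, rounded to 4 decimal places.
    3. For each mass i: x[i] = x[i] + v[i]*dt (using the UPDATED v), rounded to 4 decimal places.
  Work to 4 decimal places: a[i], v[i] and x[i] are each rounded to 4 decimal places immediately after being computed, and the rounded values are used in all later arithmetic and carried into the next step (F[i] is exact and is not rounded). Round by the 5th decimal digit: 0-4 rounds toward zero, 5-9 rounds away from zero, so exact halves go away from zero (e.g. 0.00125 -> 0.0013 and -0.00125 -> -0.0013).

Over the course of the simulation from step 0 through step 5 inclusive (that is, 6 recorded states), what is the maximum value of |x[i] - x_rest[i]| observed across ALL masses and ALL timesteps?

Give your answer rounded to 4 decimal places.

Step 0: x=[3.0000 9.0000] v=[-2.0000 0.0000]
Step 1: x=[2.8800 8.9200] v=[-1.2000 -0.8000]
Step 2: x=[2.8416 8.7584] v=[-0.3840 -1.6160]
Step 3: x=[2.8799 8.5201] v=[0.3827 -2.3827]
Step 4: x=[2.9838 8.2162] v=[1.0388 -3.0388]
Step 5: x=[3.1370 7.8630] v=[1.5318 -3.5318]
Max displacement = 1.1584

Answer: 1.1584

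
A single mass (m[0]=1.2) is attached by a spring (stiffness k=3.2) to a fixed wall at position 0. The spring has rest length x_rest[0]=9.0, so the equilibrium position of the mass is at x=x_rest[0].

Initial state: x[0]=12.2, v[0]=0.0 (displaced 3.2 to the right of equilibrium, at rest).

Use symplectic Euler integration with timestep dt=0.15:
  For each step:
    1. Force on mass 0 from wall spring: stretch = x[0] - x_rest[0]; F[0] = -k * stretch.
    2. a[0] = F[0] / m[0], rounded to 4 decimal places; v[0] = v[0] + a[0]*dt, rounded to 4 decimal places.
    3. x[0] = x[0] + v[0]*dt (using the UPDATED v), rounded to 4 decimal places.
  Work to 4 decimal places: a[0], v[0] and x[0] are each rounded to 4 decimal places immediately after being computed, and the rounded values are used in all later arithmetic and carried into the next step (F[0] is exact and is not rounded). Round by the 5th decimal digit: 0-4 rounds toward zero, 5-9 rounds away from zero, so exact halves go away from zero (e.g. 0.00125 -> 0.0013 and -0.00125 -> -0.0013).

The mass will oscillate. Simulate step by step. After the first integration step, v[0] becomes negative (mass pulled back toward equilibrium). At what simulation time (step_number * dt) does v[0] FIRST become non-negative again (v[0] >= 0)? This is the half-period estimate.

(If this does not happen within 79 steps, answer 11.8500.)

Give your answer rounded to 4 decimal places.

Answer: 1.9500

Derivation:
Step 0: x=[12.2000] v=[0.0000]
Step 1: x=[12.0080] v=[-1.2800]
Step 2: x=[11.6355] v=[-2.4832]
Step 3: x=[11.1049] v=[-3.5374]
Step 4: x=[10.4480] v=[-4.3794]
Step 5: x=[9.7042] v=[-4.9586]
Step 6: x=[8.9182] v=[-5.2403]
Step 7: x=[8.1371] v=[-5.2076]
Step 8: x=[7.4077] v=[-4.8624]
Step 9: x=[6.7739] v=[-4.2255]
Step 10: x=[6.2736] v=[-3.3351]
Step 11: x=[5.9369] v=[-2.2445]
Step 12: x=[5.7840] v=[-1.0193]
Step 13: x=[5.8241] v=[0.2671]
First v>=0 after going negative at step 13, time=1.9500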